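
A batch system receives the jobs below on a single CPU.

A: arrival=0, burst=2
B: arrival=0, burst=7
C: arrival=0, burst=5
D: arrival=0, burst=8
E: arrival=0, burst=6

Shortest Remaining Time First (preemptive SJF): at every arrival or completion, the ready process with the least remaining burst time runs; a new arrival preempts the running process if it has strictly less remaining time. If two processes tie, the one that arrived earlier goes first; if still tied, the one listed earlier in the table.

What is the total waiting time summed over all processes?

Gantt: | A 0-2 | C 2-7 | E 7-13 | B 13-20 | D 20-28 |
Completion: A=2  B=20  C=7  D=28  E=13
Turnaround (C−A): A=2  B=20  C=7  D=28  E=13
Waiting = turnaround − burst: A=0, B=13, C=2, D=20, E=7
Total waiting = 0 + 13 + 2 + 20 + 7 = 42

42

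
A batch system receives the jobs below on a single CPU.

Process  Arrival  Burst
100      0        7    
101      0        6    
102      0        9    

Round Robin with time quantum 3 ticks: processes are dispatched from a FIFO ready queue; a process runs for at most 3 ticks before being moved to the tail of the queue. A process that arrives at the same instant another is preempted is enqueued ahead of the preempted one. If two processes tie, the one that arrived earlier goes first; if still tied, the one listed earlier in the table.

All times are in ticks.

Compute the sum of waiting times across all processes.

Gantt: | 100 0-3 | 101 3-6 | 102 6-9 | 100 9-12 | 101 12-15 | 102 15-18 | 100 18-19 | 102 19-22 |
Completion: 100=19  101=15  102=22
Waiting = turnaround − burst: 100=12, 101=9, 102=13
Total waiting = 12 + 9 + 13 = 34

34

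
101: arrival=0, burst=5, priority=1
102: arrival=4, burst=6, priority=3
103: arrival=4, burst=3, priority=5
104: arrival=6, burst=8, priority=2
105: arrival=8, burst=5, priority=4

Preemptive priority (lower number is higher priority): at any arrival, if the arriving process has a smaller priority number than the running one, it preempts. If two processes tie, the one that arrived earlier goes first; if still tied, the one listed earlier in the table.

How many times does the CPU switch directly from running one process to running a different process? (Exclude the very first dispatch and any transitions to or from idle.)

Timeline: | 101 0-5 | 102 5-6 | 104 6-14 | 102 14-19 | 105 19-24 | 103 24-27 |
Completion: 101=5  102=19  103=27  104=14  105=24

5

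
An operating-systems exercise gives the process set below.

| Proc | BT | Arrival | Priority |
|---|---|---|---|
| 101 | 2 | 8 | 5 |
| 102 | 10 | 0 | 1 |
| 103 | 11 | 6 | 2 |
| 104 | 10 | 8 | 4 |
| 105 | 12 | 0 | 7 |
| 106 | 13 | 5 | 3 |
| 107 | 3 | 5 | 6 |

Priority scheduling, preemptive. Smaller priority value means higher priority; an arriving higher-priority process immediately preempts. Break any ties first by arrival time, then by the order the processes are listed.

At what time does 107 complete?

49

Schedule: | 102 0-10 | 103 10-21 | 106 21-34 | 104 34-44 | 101 44-46 | 107 46-49 | 105 49-61 |
Completion: 101=46  102=10  103=21  104=44  105=61  106=34  107=49
Turnaround (C−A): 101=38  102=10  103=15  104=36  105=61  106=29  107=44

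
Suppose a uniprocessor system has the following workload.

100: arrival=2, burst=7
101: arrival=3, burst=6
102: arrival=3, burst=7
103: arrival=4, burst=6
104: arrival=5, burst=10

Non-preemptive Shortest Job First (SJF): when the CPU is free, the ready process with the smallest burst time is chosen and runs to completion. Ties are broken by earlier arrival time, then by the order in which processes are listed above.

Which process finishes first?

100

Gantt: | idle 0-2 | 100 2-9 | 101 9-15 | 103 15-21 | 102 21-28 | 104 28-38 |
Completion: 100=9  101=15  102=28  103=21  104=38
Turnaround (C−A): 100=7  101=12  102=25  103=17  104=33
Finish order: 100 → 101 → 103 → 102 → 104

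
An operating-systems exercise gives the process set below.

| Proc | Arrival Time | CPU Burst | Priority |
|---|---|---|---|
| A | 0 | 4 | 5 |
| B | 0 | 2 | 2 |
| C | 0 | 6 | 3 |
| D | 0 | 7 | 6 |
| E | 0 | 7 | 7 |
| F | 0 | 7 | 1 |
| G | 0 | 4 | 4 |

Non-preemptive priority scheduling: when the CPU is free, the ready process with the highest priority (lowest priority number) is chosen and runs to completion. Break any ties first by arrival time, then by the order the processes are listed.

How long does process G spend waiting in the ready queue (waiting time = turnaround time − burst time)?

Schedule: | F 0-7 | B 7-9 | C 9-15 | G 15-19 | A 19-23 | D 23-30 | E 30-37 |
Completion: A=23  B=9  C=15  D=30  E=37  F=7  G=19
Waiting(G) = turnaround − burst = 19 − 4 = 15

15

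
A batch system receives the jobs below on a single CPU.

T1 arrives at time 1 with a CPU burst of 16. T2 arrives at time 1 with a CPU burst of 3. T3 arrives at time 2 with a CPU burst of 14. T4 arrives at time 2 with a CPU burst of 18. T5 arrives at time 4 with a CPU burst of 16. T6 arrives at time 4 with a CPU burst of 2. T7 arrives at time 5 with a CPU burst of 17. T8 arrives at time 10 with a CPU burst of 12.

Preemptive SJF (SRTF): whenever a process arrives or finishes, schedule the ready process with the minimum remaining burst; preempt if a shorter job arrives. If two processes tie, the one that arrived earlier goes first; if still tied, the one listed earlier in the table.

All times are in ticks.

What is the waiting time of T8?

10

Gantt: | idle 0-1 | T2 1-4 | T6 4-6 | T3 6-20 | T8 20-32 | T1 32-48 | T5 48-64 | T7 64-81 | T4 81-99 |
Completion: T1=48  T2=4  T3=20  T4=99  T5=64  T6=6  T7=81  T8=32
Turnaround (C−A): T1=47  T2=3  T3=18  T4=97  T5=60  T6=2  T7=76  T8=22
Waiting(T8) = turnaround − burst = 22 − 12 = 10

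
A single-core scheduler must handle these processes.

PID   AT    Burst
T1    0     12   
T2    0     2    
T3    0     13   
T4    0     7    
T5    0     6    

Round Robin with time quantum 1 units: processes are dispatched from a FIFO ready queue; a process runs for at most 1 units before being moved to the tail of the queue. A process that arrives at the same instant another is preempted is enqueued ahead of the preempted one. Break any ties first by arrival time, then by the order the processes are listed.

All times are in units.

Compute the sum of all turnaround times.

Schedule: | T1 0-1 | T2 1-2 | T3 2-3 | T4 3-4 | T5 4-5 | T1 5-6 | T2 6-7 | T3 7-8 | T4 8-9 | T5 9-10 | T1 10-11 | T3 11-12 | T4 12-13 | T5 13-14 | T1 14-15 | T3 15-16 | T4 16-17 | T5 17-18 | T1 18-19 | T3 19-20 | T4 20-21 | T5 21-22 | T1 22-23 | T3 23-24 | T4 24-25 | T5 25-26 | T1 26-27 | T3 27-28 | T4 28-29 | T1 29-30 | T3 30-31 | T1 31-32 | T3 32-33 | T1 33-34 | T3 34-35 | T1 35-36 | T3 36-37 | T1 37-38 | T3 38-40 |
Completion: T1=38  T2=7  T3=40  T4=29  T5=26
Turnaround = completion − arrival: T1=38, T2=7, T3=40, T4=29, T5=26
Total turnaround = 38 + 7 + 40 + 29 + 26 = 140

140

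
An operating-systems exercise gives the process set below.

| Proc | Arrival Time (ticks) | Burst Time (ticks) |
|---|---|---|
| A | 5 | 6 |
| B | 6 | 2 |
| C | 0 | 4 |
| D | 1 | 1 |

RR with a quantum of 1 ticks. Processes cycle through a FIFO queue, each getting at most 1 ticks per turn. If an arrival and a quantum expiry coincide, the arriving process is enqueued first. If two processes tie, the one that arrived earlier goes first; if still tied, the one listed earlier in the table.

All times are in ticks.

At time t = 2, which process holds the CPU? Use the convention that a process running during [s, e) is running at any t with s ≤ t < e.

Timeline: | C 0-1 | D 1-2 | C 2-5 | A 5-6 | B 6-7 | A 7-8 | B 8-9 | A 9-13 |
Completion: A=13  B=9  C=5  D=2
Turnaround (C−A): A=8  B=3  C=5  D=1

C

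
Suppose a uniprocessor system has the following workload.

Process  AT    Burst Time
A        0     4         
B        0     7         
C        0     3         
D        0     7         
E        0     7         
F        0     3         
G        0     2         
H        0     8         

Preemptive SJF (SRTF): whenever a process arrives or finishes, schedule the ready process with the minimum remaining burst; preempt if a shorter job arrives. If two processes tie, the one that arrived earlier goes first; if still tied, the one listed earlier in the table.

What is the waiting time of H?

33

Timeline: | G 0-2 | C 2-5 | F 5-8 | A 8-12 | B 12-19 | D 19-26 | E 26-33 | H 33-41 |
Completion: A=12  B=19  C=5  D=26  E=33  F=8  G=2  H=41
Turnaround (C−A): A=12  B=19  C=5  D=26  E=33  F=8  G=2  H=41
Waiting(H) = turnaround − burst = 41 − 8 = 33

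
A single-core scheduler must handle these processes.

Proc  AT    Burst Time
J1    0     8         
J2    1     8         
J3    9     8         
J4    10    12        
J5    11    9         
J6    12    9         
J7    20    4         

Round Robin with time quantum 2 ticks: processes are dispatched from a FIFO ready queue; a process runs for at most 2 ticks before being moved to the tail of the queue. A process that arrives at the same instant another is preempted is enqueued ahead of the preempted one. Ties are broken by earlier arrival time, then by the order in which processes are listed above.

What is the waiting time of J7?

16

Gantt: | J1 0-2 | J2 2-4 | J1 4-6 | J2 6-8 | J1 8-10 | J2 10-12 | J3 12-14 | J4 14-16 | J1 16-18 | J5 18-20 | J6 20-22 | J2 22-24 | J3 24-26 | J4 26-28 | J7 28-30 | J5 30-32 | J6 32-34 | J3 34-36 | J4 36-38 | J7 38-40 | J5 40-42 | J6 42-44 | J3 44-46 | J4 46-48 | J5 48-50 | J6 50-52 | J4 52-54 | J5 54-55 | J6 55-56 | J4 56-58 |
Completion: J1=18  J2=24  J3=46  J4=58  J5=55  J6=56  J7=40
Turnaround (C−A): J1=18  J2=23  J3=37  J4=48  J5=44  J6=44  J7=20
Waiting(J7) = turnaround − burst = 20 − 4 = 16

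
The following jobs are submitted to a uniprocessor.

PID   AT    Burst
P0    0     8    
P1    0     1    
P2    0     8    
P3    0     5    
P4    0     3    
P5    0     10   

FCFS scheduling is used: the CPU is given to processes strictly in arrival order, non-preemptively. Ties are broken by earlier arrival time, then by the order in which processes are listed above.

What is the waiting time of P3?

Gantt: | P0 0-8 | P1 8-9 | P2 9-17 | P3 17-22 | P4 22-25 | P5 25-35 |
Completion: P0=8  P1=9  P2=17  P3=22  P4=25  P5=35
Turnaround (C−A): P0=8  P1=9  P2=17  P3=22  P4=25  P5=35
Waiting(P3) = turnaround − burst = 22 − 5 = 17

17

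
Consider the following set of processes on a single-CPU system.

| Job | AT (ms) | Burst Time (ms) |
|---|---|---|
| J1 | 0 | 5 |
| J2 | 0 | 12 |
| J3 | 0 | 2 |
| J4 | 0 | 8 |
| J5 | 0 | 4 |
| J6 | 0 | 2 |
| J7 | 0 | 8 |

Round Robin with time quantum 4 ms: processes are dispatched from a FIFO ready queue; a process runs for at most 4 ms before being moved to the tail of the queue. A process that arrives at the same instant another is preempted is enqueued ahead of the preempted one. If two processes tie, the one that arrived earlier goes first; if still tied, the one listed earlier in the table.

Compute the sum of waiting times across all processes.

143

Gantt: | J1 0-4 | J2 4-8 | J3 8-10 | J4 10-14 | J5 14-18 | J6 18-20 | J7 20-24 | J1 24-25 | J2 25-29 | J4 29-33 | J7 33-37 | J2 37-41 |
Completion: J1=25  J2=41  J3=10  J4=33  J5=18  J6=20  J7=37
Waiting = turnaround − burst: J1=20, J2=29, J3=8, J4=25, J5=14, J6=18, J7=29
Total waiting = 20 + 29 + 8 + 25 + 14 + 18 + 29 = 143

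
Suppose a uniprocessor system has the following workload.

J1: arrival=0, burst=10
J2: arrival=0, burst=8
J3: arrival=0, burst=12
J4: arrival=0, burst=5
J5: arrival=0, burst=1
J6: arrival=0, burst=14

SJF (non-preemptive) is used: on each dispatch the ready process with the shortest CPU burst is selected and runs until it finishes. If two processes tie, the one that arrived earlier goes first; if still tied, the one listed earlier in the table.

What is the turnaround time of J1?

Schedule: | J5 0-1 | J4 1-6 | J2 6-14 | J1 14-24 | J3 24-36 | J6 36-50 |
Completion: J1=24  J2=14  J3=36  J4=6  J5=1  J6=50
Turnaround (C−A): J1=24  J2=14  J3=36  J4=6  J5=1  J6=50
Turnaround(J1) = completion − arrival = 24 − 0 = 24

24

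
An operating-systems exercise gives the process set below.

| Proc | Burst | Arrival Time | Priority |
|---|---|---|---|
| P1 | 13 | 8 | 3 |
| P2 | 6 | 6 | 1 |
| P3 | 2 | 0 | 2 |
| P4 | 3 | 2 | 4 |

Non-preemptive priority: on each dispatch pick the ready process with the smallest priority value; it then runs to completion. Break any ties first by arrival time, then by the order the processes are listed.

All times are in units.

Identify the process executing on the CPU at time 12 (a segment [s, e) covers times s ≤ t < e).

Gantt: | P3 0-2 | P4 2-5 | idle 5-6 | P2 6-12 | P1 12-25 |
Completion: P1=25  P2=12  P3=2  P4=5
Turnaround (C−A): P1=17  P2=6  P3=2  P4=3

P1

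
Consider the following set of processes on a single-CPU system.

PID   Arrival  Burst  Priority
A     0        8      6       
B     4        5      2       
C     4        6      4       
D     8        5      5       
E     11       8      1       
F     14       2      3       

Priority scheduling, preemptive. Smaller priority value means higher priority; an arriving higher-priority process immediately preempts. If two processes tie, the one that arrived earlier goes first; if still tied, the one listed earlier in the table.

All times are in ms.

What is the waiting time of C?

15

Gantt: | A 0-4 | B 4-9 | C 9-11 | E 11-19 | F 19-21 | C 21-25 | D 25-30 | A 30-34 |
Completion: A=34  B=9  C=25  D=30  E=19  F=21
Turnaround (C−A): A=34  B=5  C=21  D=22  E=8  F=7
Waiting(C) = turnaround − burst = 21 − 6 = 15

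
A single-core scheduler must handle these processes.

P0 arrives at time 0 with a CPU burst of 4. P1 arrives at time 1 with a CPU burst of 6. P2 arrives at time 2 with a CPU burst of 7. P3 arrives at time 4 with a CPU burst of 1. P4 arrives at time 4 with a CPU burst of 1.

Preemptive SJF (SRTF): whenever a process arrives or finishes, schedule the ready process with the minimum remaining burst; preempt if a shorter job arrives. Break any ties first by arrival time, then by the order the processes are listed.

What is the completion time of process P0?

4

Gantt: | P0 0-4 | P3 4-5 | P4 5-6 | P1 6-12 | P2 12-19 |
Completion: P0=4  P1=12  P2=19  P3=5  P4=6
Turnaround (C−A): P0=4  P1=11  P2=17  P3=1  P4=2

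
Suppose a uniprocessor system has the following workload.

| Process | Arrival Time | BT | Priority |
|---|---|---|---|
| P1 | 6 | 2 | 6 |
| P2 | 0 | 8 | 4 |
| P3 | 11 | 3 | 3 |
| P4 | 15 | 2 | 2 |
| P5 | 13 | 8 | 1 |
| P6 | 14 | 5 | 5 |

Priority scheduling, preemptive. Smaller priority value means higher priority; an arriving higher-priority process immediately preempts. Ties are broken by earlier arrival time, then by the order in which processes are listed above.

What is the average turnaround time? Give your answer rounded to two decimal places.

9.33

Schedule: | P2 0-8 | P1 8-10 | idle 10-11 | P3 11-13 | P5 13-21 | P4 21-23 | P3 23-24 | P6 24-29 |
Completion: P1=10  P2=8  P3=24  P4=23  P5=21  P6=29
Turnaround times: P1=4, P2=8, P3=13, P4=8, P5=8, P6=15
Average turnaround = (4+8+13+8+8+15) / 6 = 56/6 = 9.33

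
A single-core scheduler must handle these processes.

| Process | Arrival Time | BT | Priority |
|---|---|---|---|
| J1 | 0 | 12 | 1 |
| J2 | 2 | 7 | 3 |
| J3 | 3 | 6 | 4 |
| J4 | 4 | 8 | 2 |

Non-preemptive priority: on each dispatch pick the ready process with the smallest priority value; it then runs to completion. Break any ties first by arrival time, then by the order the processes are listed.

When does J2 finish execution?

27

Gantt: | J1 0-12 | J4 12-20 | J2 20-27 | J3 27-33 |
Completion: J1=12  J2=27  J3=33  J4=20
Turnaround (C−A): J1=12  J2=25  J3=30  J4=16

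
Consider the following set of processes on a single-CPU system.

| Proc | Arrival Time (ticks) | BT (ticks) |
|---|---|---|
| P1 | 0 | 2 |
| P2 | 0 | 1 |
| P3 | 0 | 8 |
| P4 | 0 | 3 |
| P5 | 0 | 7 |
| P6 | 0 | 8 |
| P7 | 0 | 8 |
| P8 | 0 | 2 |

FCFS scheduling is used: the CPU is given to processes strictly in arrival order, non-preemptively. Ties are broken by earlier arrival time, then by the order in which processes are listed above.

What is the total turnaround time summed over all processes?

156

Timeline: | P1 0-2 | P2 2-3 | P3 3-11 | P4 11-14 | P5 14-21 | P6 21-29 | P7 29-37 | P8 37-39 |
Completion: P1=2  P2=3  P3=11  P4=14  P5=21  P6=29  P7=37  P8=39
Turnaround (C−A): P1=2  P2=3  P3=11  P4=14  P5=21  P6=29  P7=37  P8=39
Turnaround = completion − arrival: P1=2, P2=3, P3=11, P4=14, P5=21, P6=29, P7=37, P8=39
Total turnaround = 2 + 3 + 11 + 14 + 21 + 29 + 37 + 39 = 156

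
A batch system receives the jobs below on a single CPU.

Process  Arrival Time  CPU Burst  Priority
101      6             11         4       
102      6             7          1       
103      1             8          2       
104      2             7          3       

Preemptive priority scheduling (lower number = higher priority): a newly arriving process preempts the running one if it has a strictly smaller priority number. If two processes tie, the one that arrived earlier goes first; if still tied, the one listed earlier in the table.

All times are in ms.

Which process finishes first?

Timeline: | idle 0-1 | 103 1-6 | 102 6-13 | 103 13-16 | 104 16-23 | 101 23-34 |
Completion: 101=34  102=13  103=16  104=23
Turnaround (C−A): 101=28  102=7  103=15  104=21
Finish order: 102 → 103 → 104 → 101

102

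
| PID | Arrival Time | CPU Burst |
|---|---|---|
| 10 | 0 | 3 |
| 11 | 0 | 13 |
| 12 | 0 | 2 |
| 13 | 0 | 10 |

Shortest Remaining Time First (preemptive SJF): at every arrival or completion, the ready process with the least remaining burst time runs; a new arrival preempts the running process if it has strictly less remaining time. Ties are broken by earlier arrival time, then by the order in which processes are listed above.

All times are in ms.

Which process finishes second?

10

Gantt: | 12 0-2 | 10 2-5 | 13 5-15 | 11 15-28 |
Completion: 10=5  11=28  12=2  13=15
Turnaround (C−A): 10=5  11=28  12=2  13=15
Finish order: 12 → 10 → 13 → 11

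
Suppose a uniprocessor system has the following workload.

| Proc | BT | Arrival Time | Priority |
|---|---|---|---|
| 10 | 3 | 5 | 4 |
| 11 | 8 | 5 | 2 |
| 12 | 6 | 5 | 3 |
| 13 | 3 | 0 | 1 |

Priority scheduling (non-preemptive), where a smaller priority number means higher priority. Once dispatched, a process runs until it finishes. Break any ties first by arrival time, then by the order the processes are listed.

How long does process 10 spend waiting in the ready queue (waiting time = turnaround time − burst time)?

Gantt: | 13 0-3 | idle 3-5 | 11 5-13 | 12 13-19 | 10 19-22 |
Completion: 10=22  11=13  12=19  13=3
Turnaround (C−A): 10=17  11=8  12=14  13=3
Waiting(10) = turnaround − burst = 17 − 3 = 14

14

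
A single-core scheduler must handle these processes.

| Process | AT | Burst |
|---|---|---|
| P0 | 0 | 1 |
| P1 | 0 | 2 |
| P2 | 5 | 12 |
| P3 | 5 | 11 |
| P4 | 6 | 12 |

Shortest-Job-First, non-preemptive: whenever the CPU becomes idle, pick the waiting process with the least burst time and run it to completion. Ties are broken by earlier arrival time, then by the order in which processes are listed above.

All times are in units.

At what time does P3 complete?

16

Timeline: | P0 0-1 | P1 1-3 | idle 3-5 | P3 5-16 | P2 16-28 | P4 28-40 |
Completion: P0=1  P1=3  P2=28  P3=16  P4=40
Turnaround (C−A): P0=1  P1=3  P2=23  P3=11  P4=34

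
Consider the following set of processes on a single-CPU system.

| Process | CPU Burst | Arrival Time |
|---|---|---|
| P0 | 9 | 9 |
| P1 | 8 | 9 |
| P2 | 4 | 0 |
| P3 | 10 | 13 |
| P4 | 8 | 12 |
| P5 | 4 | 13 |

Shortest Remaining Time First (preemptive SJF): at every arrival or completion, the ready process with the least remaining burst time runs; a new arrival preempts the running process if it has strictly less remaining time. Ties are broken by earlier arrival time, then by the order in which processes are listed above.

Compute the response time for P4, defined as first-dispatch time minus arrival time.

9

Gantt: | P2 0-4 | idle 4-9 | P1 9-17 | P5 17-21 | P4 21-29 | P0 29-38 | P3 38-48 |
Completion: P0=38  P1=17  P2=4  P3=48  P4=29  P5=21
Turnaround (C−A): P0=29  P1=8  P2=4  P3=35  P4=17  P5=8
Response(P4) = first start − arrival = 21 − 12 = 9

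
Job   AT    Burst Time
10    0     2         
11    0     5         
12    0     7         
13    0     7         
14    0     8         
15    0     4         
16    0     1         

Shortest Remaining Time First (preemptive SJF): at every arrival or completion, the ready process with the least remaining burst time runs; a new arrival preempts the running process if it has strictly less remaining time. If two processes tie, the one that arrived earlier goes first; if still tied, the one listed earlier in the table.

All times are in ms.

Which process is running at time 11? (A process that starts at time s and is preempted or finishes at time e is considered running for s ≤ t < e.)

11

Timeline: | 16 0-1 | 10 1-3 | 15 3-7 | 11 7-12 | 12 12-19 | 13 19-26 | 14 26-34 |
Completion: 10=3  11=12  12=19  13=26  14=34  15=7  16=1
Turnaround (C−A): 10=3  11=12  12=19  13=26  14=34  15=7  16=1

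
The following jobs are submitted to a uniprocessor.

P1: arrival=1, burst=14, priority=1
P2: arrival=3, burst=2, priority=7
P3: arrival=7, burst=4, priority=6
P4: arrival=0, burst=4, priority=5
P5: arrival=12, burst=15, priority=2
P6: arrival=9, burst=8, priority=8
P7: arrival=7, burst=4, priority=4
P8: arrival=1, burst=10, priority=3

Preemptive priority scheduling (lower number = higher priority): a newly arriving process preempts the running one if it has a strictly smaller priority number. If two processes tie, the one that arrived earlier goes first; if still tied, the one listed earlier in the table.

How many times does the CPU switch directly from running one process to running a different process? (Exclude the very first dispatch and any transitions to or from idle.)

8

Timeline: | P4 0-1 | P1 1-15 | P5 15-30 | P8 30-40 | P7 40-44 | P4 44-47 | P3 47-51 | P2 51-53 | P6 53-61 |
Completion: P1=15  P2=53  P3=51  P4=47  P5=30  P6=61  P7=44  P8=40
Turnaround (C−A): P1=14  P2=50  P3=44  P4=47  P5=18  P6=52  P7=37  P8=39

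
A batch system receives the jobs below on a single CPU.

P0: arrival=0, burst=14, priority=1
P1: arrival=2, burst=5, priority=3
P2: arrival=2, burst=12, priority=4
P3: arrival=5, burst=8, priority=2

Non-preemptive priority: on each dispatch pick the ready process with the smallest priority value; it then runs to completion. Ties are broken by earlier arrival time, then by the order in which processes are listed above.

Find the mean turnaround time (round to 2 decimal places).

Schedule: | P0 0-14 | P3 14-22 | P1 22-27 | P2 27-39 |
Completion: P0=14  P1=27  P2=39  P3=22
Turnaround (C−A): P0=14  P1=25  P2=37  P3=17
Turnaround times: P0=14, P1=25, P2=37, P3=17
Average turnaround = (14+25+37+17) / 4 = 93/4 = 23.25

23.25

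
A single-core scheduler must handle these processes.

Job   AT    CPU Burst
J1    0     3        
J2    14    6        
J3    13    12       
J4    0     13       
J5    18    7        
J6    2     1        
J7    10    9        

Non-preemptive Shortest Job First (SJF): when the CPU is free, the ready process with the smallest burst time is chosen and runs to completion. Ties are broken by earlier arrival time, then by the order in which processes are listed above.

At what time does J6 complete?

Timeline: | J1 0-3 | J6 3-4 | J4 4-17 | J2 17-23 | J5 23-30 | J7 30-39 | J3 39-51 |
Completion: J1=3  J2=23  J3=51  J4=17  J5=30  J6=4  J7=39

4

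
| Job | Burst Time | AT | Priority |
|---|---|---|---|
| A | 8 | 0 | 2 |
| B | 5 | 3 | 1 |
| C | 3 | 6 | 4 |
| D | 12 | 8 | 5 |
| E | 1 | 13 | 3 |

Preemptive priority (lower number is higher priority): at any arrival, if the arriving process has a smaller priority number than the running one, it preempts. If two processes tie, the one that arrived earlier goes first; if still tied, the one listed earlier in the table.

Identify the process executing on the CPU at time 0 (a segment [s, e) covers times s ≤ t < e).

A

Gantt: | A 0-3 | B 3-8 | A 8-13 | E 13-14 | C 14-17 | D 17-29 |
Completion: A=13  B=8  C=17  D=29  E=14
Turnaround (C−A): A=13  B=5  C=11  D=21  E=1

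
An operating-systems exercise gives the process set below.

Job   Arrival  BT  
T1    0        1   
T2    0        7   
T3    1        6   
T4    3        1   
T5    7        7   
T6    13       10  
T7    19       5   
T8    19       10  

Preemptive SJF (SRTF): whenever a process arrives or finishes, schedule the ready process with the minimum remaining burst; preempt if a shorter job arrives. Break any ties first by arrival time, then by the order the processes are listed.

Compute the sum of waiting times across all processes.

52

Schedule: | T1 0-1 | T3 1-3 | T4 3-4 | T3 4-8 | T2 8-15 | T5 15-22 | T7 22-27 | T6 27-37 | T8 37-47 |
Completion: T1=1  T2=15  T3=8  T4=4  T5=22  T6=37  T7=27  T8=47
Turnaround (C−A): T1=1  T2=15  T3=7  T4=1  T5=15  T6=24  T7=8  T8=28
Waiting = turnaround − burst: T1=0, T2=8, T3=1, T4=0, T5=8, T6=14, T7=3, T8=18
Total waiting = 0 + 8 + 1 + 0 + 8 + 14 + 3 + 18 = 52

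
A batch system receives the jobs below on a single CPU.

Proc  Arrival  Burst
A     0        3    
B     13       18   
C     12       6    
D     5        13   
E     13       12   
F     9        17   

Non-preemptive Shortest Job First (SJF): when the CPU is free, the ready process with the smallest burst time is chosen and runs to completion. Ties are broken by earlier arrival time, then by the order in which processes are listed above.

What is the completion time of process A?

Schedule: | A 0-3 | idle 3-5 | D 5-18 | C 18-24 | E 24-36 | F 36-53 | B 53-71 |
Completion: A=3  B=71  C=24  D=18  E=36  F=53

3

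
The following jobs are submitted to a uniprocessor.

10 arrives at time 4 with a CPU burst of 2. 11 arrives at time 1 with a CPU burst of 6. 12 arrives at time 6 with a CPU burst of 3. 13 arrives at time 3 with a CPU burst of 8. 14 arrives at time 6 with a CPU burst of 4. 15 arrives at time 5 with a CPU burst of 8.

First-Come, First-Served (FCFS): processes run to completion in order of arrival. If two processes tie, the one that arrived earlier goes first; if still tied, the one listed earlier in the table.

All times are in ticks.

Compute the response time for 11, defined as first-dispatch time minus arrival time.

Schedule: | idle 0-1 | 11 1-7 | 13 7-15 | 10 15-17 | 15 17-25 | 12 25-28 | 14 28-32 |
Completion: 10=17  11=7  12=28  13=15  14=32  15=25
Response(11) = first start − arrival = 1 − 1 = 0

0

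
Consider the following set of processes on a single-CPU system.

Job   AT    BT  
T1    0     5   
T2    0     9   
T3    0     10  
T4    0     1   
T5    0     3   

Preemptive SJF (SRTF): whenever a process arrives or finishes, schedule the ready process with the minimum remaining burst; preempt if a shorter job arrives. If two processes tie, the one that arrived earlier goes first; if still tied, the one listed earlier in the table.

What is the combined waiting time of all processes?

32

Gantt: | T4 0-1 | T5 1-4 | T1 4-9 | T2 9-18 | T3 18-28 |
Completion: T1=9  T2=18  T3=28  T4=1  T5=4
Turnaround (C−A): T1=9  T2=18  T3=28  T4=1  T5=4
Waiting = turnaround − burst: T1=4, T2=9, T3=18, T4=0, T5=1
Total waiting = 4 + 9 + 18 + 0 + 1 = 32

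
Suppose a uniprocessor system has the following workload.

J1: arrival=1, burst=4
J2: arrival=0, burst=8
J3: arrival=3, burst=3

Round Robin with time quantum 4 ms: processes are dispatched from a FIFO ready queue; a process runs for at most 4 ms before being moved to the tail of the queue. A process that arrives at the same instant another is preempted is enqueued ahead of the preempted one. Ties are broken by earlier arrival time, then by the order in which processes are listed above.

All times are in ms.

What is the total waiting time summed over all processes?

Schedule: | J2 0-4 | J1 4-8 | J3 8-11 | J2 11-15 |
Completion: J1=8  J2=15  J3=11
Turnaround (C−A): J1=7  J2=15  J3=8
Waiting = turnaround − burst: J1=3, J2=7, J3=5
Total waiting = 3 + 7 + 5 = 15

15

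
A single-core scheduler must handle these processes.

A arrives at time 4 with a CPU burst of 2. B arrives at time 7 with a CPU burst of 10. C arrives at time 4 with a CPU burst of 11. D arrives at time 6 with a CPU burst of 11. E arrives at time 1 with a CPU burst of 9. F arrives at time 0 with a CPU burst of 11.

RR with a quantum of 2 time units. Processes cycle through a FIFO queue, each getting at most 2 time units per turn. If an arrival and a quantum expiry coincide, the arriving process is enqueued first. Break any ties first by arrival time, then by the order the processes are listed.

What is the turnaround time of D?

Gantt: | F 0-2 | E 2-4 | F 4-6 | A 6-8 | C 8-10 | E 10-12 | D 12-14 | F 14-16 | B 16-18 | C 18-20 | E 20-22 | D 22-24 | F 24-26 | B 26-28 | C 28-30 | E 30-32 | D 32-34 | F 34-36 | B 36-38 | C 38-40 | E 40-41 | D 41-43 | F 43-44 | B 44-46 | C 46-48 | D 48-50 | B 50-52 | C 52-53 | D 53-54 |
Completion: A=8  B=52  C=53  D=54  E=41  F=44
Turnaround (C−A): A=4  B=45  C=49  D=48  E=40  F=44
Turnaround(D) = completion − arrival = 54 − 6 = 48

48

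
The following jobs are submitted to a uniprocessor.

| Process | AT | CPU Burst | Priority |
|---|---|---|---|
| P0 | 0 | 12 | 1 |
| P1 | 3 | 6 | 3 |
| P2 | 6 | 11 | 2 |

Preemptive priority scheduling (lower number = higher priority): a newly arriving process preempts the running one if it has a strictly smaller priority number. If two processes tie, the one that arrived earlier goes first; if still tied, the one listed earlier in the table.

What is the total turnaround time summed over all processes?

55

Schedule: | P0 0-12 | P2 12-23 | P1 23-29 |
Completion: P0=12  P1=29  P2=23
Turnaround = completion − arrival: P0=12, P1=26, P2=17
Total turnaround = 12 + 26 + 17 = 55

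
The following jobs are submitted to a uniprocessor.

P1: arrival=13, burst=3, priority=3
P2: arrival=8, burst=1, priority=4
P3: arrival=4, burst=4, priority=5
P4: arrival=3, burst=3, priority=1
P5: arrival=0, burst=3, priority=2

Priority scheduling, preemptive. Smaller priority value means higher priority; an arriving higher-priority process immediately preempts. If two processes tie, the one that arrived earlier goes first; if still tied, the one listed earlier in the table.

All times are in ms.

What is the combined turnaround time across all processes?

17

Gantt: | P5 0-3 | P4 3-6 | P3 6-8 | P2 8-9 | P3 9-11 | idle 11-13 | P1 13-16 |
Completion: P1=16  P2=9  P3=11  P4=6  P5=3
Turnaround (C−A): P1=3  P2=1  P3=7  P4=3  P5=3
Turnaround = completion − arrival: P1=3, P2=1, P3=7, P4=3, P5=3
Total turnaround = 3 + 1 + 7 + 3 + 3 = 17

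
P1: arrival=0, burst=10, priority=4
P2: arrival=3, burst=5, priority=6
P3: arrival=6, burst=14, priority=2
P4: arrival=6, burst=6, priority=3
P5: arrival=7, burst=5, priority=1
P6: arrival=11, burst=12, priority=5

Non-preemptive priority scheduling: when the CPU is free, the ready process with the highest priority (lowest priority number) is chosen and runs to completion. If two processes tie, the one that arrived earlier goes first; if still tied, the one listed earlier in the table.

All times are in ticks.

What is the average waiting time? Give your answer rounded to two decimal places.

Schedule: | P1 0-10 | P5 10-15 | P3 15-29 | P4 29-35 | P6 35-47 | P2 47-52 |
Completion: P1=10  P2=52  P3=29  P4=35  P5=15  P6=47
Waiting times: P1=0, P2=44, P3=9, P4=23, P5=3, P6=24
Average waiting = (0+44+9+23+3+24) / 6 = 103/6 = 17.17

17.17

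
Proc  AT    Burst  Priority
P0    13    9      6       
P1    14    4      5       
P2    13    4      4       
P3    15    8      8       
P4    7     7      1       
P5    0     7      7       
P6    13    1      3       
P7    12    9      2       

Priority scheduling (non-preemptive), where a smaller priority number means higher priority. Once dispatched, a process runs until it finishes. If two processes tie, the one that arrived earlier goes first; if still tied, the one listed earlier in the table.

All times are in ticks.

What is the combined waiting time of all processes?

82

Schedule: | P5 0-7 | P4 7-14 | P7 14-23 | P6 23-24 | P2 24-28 | P1 28-32 | P0 32-41 | P3 41-49 |
Completion: P0=41  P1=32  P2=28  P3=49  P4=14  P5=7  P6=24  P7=23
Waiting = turnaround − burst: P0=19, P1=14, P2=11, P3=26, P4=0, P5=0, P6=10, P7=2
Total waiting = 19 + 14 + 11 + 26 + 0 + 0 + 10 + 2 = 82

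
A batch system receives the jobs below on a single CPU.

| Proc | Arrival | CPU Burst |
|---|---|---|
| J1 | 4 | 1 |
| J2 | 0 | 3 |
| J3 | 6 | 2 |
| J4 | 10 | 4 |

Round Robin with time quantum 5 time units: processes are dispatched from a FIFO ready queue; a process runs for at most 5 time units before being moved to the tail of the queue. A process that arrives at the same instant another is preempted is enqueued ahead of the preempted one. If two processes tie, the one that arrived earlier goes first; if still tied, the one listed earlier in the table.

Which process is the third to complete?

J3

Gantt: | J2 0-3 | idle 3-4 | J1 4-5 | idle 5-6 | J3 6-8 | idle 8-10 | J4 10-14 |
Completion: J1=5  J2=3  J3=8  J4=14
Finish order: J2 → J1 → J3 → J4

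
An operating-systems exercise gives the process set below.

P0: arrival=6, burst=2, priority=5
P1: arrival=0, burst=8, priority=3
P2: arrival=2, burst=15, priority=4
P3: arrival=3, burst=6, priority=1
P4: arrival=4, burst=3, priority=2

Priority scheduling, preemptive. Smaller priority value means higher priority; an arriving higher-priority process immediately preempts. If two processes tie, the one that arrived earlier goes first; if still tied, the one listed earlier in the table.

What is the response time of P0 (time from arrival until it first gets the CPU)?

Schedule: | P1 0-3 | P3 3-9 | P4 9-12 | P1 12-17 | P2 17-32 | P0 32-34 |
Completion: P0=34  P1=17  P2=32  P3=9  P4=12
Turnaround (C−A): P0=28  P1=17  P2=30  P3=6  P4=8
Response(P0) = first start − arrival = 32 − 6 = 26

26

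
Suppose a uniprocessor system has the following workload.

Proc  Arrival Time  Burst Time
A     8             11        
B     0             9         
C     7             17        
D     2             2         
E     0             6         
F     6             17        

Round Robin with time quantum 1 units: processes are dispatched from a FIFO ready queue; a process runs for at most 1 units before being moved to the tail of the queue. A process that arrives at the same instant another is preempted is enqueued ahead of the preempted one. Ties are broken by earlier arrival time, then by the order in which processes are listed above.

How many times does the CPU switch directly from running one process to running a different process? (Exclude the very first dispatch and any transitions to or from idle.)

Gantt: | B 0-1 | E 1-2 | B 2-3 | D 3-4 | E 4-5 | B 5-6 | D 6-7 | E 7-8 | F 8-9 | B 9-10 | C 10-11 | A 11-12 | E 12-13 | F 13-14 | B 14-15 | C 15-16 | A 16-17 | E 17-18 | F 18-19 | B 19-20 | C 20-21 | A 21-22 | E 22-23 | F 23-24 | B 24-25 | C 25-26 | A 26-27 | F 27-28 | B 28-29 | C 29-30 | A 30-31 | F 31-32 | B 32-33 | C 33-34 | A 34-35 | F 35-36 | C 36-37 | A 37-38 | F 38-39 | C 39-40 | A 40-41 | F 41-42 | C 42-43 | A 43-44 | F 44-45 | C 45-46 | A 46-47 | F 47-48 | C 48-49 | A 49-50 | F 50-51 | C 51-52 | F 52-53 | C 53-54 | F 54-55 | C 55-56 | F 56-57 | C 57-58 | F 58-59 | C 59-60 | F 60-61 | C 61-62 |
Completion: A=50  B=33  C=62  D=7  E=23  F=61

61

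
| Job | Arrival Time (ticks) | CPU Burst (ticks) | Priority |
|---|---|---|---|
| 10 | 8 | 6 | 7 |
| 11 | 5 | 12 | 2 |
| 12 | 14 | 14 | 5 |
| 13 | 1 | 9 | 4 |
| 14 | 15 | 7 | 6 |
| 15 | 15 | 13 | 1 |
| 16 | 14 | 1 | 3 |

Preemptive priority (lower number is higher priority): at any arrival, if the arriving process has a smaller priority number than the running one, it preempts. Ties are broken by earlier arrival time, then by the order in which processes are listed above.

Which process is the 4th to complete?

13

Gantt: | idle 0-1 | 13 1-5 | 11 5-15 | 15 15-28 | 11 28-30 | 16 30-31 | 13 31-36 | 12 36-50 | 14 50-57 | 10 57-63 |
Completion: 10=63  11=30  12=50  13=36  14=57  15=28  16=31
Turnaround (C−A): 10=55  11=25  12=36  13=35  14=42  15=13  16=17
Finish order: 15 → 11 → 16 → 13 → 12 → 14 → 10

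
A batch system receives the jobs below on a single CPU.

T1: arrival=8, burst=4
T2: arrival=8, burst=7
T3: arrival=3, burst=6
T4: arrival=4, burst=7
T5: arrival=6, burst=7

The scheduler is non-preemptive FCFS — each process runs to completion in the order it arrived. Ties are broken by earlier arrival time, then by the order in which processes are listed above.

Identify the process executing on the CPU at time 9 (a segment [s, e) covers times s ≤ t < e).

T4

Schedule: | idle 0-3 | T3 3-9 | T4 9-16 | T5 16-23 | T1 23-27 | T2 27-34 |
Completion: T1=27  T2=34  T3=9  T4=16  T5=23
Turnaround (C−A): T1=19  T2=26  T3=6  T4=12  T5=17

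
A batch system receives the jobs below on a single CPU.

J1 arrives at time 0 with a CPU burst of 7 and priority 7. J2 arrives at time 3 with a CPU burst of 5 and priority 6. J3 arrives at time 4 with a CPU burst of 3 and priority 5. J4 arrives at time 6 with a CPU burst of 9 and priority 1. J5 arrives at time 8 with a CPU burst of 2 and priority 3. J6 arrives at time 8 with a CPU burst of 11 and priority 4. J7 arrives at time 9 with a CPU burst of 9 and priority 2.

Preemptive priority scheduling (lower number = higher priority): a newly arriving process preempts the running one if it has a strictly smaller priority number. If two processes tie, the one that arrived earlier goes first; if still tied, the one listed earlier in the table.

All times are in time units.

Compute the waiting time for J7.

6

Schedule: | J1 0-3 | J2 3-4 | J3 4-6 | J4 6-15 | J7 15-24 | J5 24-26 | J6 26-37 | J3 37-38 | J2 38-42 | J1 42-46 |
Completion: J1=46  J2=42  J3=38  J4=15  J5=26  J6=37  J7=24
Turnaround (C−A): J1=46  J2=39  J3=34  J4=9  J5=18  J6=29  J7=15
Waiting(J7) = turnaround − burst = 15 − 9 = 6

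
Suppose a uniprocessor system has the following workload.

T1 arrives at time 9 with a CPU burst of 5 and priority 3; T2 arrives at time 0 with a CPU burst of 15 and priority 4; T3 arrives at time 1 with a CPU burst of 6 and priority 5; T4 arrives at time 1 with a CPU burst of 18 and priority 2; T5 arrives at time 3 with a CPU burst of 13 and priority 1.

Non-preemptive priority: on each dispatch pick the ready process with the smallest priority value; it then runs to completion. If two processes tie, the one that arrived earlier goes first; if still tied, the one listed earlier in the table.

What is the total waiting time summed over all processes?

Gantt: | T2 0-15 | T5 15-28 | T4 28-46 | T1 46-51 | T3 51-57 |
Completion: T1=51  T2=15  T3=57  T4=46  T5=28
Waiting = turnaround − burst: T1=37, T2=0, T3=50, T4=27, T5=12
Total waiting = 37 + 0 + 50 + 27 + 12 = 126

126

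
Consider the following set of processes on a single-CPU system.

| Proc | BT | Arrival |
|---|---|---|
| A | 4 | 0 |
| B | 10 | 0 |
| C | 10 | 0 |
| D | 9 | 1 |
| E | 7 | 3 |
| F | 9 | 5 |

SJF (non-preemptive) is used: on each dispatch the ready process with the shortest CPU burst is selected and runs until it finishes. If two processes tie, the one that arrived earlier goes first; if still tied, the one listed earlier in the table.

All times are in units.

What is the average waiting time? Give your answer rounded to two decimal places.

15.67

Gantt: | A 0-4 | E 4-11 | D 11-20 | F 20-29 | B 29-39 | C 39-49 |
Completion: A=4  B=39  C=49  D=20  E=11  F=29
Turnaround (C−A): A=4  B=39  C=49  D=19  E=8  F=24
Waiting times: A=0, B=29, C=39, D=10, E=1, F=15
Average waiting = (0+29+39+10+1+15) / 6 = 94/6 = 15.67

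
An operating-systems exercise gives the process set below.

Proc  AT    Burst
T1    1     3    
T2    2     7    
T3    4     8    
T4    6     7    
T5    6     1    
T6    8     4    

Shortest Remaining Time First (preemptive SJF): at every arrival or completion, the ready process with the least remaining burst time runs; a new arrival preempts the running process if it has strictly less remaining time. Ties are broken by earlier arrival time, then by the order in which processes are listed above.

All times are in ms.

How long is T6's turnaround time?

Gantt: | idle 0-1 | T1 1-4 | T2 4-6 | T5 6-7 | T2 7-12 | T6 12-16 | T4 16-23 | T3 23-31 |
Completion: T1=4  T2=12  T3=31  T4=23  T5=7  T6=16
Turnaround(T6) = completion − arrival = 16 − 8 = 8

8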